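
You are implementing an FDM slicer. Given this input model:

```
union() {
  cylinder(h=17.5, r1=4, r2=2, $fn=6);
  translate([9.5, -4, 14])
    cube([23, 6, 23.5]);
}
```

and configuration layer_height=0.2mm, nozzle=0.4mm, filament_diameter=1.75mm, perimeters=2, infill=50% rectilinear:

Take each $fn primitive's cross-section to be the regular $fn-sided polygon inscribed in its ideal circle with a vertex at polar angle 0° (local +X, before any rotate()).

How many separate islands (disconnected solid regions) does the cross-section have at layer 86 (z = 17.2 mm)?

2

At z = 17.2 mm: the cone: at t=0.983 of its height the radius interpolates to r₁+(r₂−r₁)t = 2.034, giving a regular 6-gon of that circumradius; the 23×6 cube at (9.5, -4) contributes its full rectangle; Taking the union: the 2 present regions are separate (no shared area or edge), so areas and boundary lengths simply add and each stays a separate island — 2 connected regions. Overall, the cross-section has 2 separate islands. Island count = 2.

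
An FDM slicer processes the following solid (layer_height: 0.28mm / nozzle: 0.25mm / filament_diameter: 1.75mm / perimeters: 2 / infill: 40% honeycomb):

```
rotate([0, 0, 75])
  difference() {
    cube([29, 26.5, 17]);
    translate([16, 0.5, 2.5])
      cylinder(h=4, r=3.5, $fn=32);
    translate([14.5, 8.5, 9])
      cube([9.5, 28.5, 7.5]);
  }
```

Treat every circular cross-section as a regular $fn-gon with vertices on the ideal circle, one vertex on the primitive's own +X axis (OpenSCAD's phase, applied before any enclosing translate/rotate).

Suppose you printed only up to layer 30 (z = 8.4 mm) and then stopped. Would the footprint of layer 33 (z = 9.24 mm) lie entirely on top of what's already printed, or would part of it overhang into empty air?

entirely on top

Compare the two slices. At z = 8.4: the cube is present — its section is the full 29×26.5 rectangle (area 768.50 mm²); the cylinder at (16, 0.5) is absent (z outside [2.5, 6.5]); the cube at (14.5, 8.5) is not intersected at this z (z outside [9, 16.5]); Taking the first minus the rest: none of the subtracted shapes is present at this height, so the 29×26.5 cube is unchanged — area = 768.50 mm²; (rotated 75° about Z; rotation is an isometry so areas/perimeters/island counts are preserved). At z = 9.24: the cube (footprint 29×26.5) is included at this height (area 768.50 mm²); the cylinder at (16, 0.5) is not intersected at this z (z outside [2.5, 6.5]); the cube at (14.5, 8.5) is present — its section is the full 9.5×28.5 rectangle (area 270.75 mm²); Subtracting the remaining from the first: starting from the 29×26.5 cube (768.50 mm²), the 9.5×28.5 cube at (14.5, 8.5) partially overlaps it — only the 171.00 mm² overlap (of its 270.75 mm²) is removed, clipping the outline — area = 597.50 mm²; (rotated 75° about Z; rotation is an isometry so areas/perimeters/island counts are preserved). Checking containment: the cross-section at z = 9.24 is a subset of the cross-section at z = 8.4.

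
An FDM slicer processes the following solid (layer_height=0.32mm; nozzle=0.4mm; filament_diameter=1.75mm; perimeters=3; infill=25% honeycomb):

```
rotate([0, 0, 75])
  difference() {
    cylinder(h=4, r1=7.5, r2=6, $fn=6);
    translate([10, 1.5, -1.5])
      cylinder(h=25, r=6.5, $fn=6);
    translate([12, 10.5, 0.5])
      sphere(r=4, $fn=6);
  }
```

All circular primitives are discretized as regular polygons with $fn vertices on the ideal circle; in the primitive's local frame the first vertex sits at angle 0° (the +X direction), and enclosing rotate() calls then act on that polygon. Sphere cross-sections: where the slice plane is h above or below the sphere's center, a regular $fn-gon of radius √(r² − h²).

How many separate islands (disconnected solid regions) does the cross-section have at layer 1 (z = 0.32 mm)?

At z = 0.32 mm: the cone: at t=0.080 of its height the radius interpolates to r₁+(r₂−r₁)t = 7.380, giving a regular 6-gon of that circumradius; the cylinder at (10, 1.5): section is a regular 6-gon, circumradius r=6.5; the r=4 sphere at (12, 10.5) contributes a regular 6-gon of circumradius √(4²−0.18²) = 3.996; Taking the first minus the rest: starting from the cone, the r=6.5 cylinder at (10, 1.5) partially overlaps it — only the 12.39 mm² overlap (of its 109.77 mm²) is removed, clipping the outline; the r=4 sphere at (12, 10.5) misses the remaining region (no effect) — 1 connected region; (whole slice rotated 75° about Z — lengths, areas and connectivity unchanged). Overall, the cross-section is a single solid region. Island count = 1.

1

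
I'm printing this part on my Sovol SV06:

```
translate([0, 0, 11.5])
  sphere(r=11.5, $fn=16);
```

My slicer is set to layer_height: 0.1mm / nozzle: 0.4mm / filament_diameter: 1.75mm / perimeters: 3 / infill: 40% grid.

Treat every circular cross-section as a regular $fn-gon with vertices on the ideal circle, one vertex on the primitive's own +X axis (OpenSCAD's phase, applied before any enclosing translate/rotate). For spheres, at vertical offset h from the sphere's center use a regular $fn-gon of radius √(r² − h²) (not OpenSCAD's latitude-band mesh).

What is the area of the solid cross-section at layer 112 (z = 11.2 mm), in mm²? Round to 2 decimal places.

404.60 mm²

At z = 11.2 mm: the sphere: section is a regular 16-gon, circumradius = √(r²−h²) = √(11.5²−0.3²) = 11.496 (area = (16/2)·11.496²·sin(360°/16) = 404.60 mm²). Overall, the cross-section is a single solid region. Net area = 404.60 mm².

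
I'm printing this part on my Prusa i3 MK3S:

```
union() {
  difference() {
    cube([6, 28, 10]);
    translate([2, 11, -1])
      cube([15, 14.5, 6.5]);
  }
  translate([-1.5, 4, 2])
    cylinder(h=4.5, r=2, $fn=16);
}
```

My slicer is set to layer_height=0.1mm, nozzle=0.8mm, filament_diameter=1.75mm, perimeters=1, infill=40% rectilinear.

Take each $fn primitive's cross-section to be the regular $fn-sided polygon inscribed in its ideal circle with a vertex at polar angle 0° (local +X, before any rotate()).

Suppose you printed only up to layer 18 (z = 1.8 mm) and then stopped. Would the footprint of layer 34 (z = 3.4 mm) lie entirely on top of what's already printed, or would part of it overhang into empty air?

part overhangs

Compare the two slices. At z = 1.8: the cube (footprint 6×28) is included at this height (area 168.00 mm²); the cube at (2, 11) (footprint 15×14.5) is included at this height (area 217.50 mm²); Subtracting the remaining from the first: starting from the 6×28 cube (168.00 mm²), the 15×14.5 cube at (2, 11) partially overlaps it — only the 58.00 mm² overlap (of its 217.50 mm²) is removed, clipping the outline — area = 110.00 mm²; the cylinder at (-1.5, 4) is not intersected at this z (z outside [2, 6.5]); Merging all regions: only the result so far is present, so the union is just that shape — area = 110.00 mm². At z = 3.4: the cube (footprint 6×28) is included at this height (area 168.00 mm²); the cube at (2, 11) (footprint 15×14.5) is included at this height (area 217.50 mm²); After the difference (first − rest): starting from the 6×28 cube (168.00 mm²), the 15×14.5 cube at (2, 11) partially overlaps it — only the 58.00 mm² overlap (of its 217.50 mm²) is removed, clipping the outline — area = 110.00 mm²; the cylinder at (-1.5, 4): section is a regular 16-gon, circumradius r=2 (area = (16/2)·2.000²·sin(360°/16) = 12.25 mm²); Combining (union): the regions partially overlap — summed areas 122.25 mm² minus the doubly-counted overlap 0.83 mm² gives 121.42 mm² — area = 121.42 mm². Checking containment: at z = 3.4 the cross-section extends beyond the z = 1.8 cross-section by about 11.42 mm².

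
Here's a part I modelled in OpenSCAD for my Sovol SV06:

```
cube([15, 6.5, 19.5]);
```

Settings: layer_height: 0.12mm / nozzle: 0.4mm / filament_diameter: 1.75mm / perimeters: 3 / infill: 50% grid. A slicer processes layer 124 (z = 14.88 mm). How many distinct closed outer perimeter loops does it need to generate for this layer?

1

At z = 14.88 mm: the 15×6.5 cube contributes its full rectangle. The result has 1 disconnected region.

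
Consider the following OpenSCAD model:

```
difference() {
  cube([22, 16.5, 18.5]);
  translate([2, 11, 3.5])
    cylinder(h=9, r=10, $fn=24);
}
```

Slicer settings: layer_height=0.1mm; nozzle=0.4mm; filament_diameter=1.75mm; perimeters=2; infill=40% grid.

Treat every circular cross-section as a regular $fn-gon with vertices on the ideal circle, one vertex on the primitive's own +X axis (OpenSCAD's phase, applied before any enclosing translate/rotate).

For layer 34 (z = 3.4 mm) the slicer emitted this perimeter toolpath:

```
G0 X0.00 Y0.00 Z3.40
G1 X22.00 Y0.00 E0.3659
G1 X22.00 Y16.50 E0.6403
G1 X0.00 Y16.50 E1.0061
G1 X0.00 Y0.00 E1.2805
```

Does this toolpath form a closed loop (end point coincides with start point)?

Start point (G0): (0.00, 0.00). End point (last G1): the path returns to the start — closed.

yes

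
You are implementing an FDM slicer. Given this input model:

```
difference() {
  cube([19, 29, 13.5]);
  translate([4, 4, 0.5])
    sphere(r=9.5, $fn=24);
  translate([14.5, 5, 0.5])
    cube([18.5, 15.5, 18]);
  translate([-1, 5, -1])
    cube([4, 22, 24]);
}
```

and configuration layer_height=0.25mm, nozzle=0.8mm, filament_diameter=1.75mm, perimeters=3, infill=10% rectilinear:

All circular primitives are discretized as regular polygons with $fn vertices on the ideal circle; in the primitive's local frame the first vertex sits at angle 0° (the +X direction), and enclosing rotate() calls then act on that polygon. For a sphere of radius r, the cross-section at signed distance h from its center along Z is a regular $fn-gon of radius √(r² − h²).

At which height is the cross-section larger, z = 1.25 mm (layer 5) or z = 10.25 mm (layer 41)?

layer 41 (z = 10.25 mm)

Layer 5 (z = 1.25): the cube (footprint 19×29) is included at this height (area 551.00 mm²); the r=9.5 sphere at (4, 4) slices to a regular 24-gon of circumradius 9.470 (√(r²−h²) with h=0.75 from center) (area = (24/2)·9.470²·sin(360°/24) = 278.55 mm²); the cube at (14.5, 5) (footprint 18.5×15.5) is included at this height (area 286.75 mm²); the cube at (-1, 5) (footprint 4×22) is included at this height (area 88.00 mm²); Subtracting the remaining from the first: starting from the 19×29 cube (551.00 mm²), the r=9.5 sphere at (4, 4) partially overlaps it — only the 158.62 mm² overlap (of its 278.55 mm²) is removed, clipping the outline; the 18.5×15.5 cube at (14.5, 5) partially overlaps it — only the 69.75 mm² overlap (of its 286.75 mm²) is removed, clipping the outline; the 4×22 cube at (-1, 5) partially overlaps it — only the 41.92 mm² overlap (of its 88.00 mm²) is removed, clipping the outline — area = 280.72 mm². So its area = 280.72 mm². Layer 41 (z = 10.25): the 19×29 cube contributes its full rectangle (area 551.00 mm²); the sphere at (4, 4) does not reach this height (|z−center|=9.750 > r=9.5); the cube at (14.5, 5) is present — its section is the full 18.5×15.5 rectangle (area 286.75 mm²); the 4×22 cube at (-1, 5) contributes its full rectangle (area 88.00 mm²); After the difference (first − rest): starting from the 19×29 cube (551.00 mm²), the 18.5×15.5 cube at (14.5, 5) partially overlaps it — only the 69.75 mm² overlap (of its 286.75 mm²) is removed, clipping the outline; the 4×22 cube at (-1, 5) partially overlaps it — only the 66.00 mm² overlap (of its 88.00 mm²) is removed, clipping the outline — area = 415.25 mm². So its area = 415.25 mm². Layer 41 is larger (415.25 vs 280.72 mm²).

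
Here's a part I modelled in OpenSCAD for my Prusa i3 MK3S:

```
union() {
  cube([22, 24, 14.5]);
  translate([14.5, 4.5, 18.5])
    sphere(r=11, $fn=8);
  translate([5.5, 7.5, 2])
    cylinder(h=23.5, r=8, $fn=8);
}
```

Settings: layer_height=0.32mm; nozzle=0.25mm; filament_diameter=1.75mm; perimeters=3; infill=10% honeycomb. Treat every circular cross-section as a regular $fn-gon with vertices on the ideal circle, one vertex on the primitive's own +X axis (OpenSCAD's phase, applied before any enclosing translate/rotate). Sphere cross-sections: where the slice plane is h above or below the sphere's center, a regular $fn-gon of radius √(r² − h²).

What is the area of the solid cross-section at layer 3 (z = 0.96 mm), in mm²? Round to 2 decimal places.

528.00 mm²

At z = 0.96 mm: the cube is present — its section is the full 22×24 rectangle (area 528.00 mm²); the sphere at (14.5, 4.5) is not intersected at this z (|z−center|=17.540 > r=11); the cylinder at (5.5, 7.5) does not reach this height (z outside [2, 25.5]); Combining (union): only the 22×24 cube is present, so the union is just that shape — area = 528.00 mm². Overall, the cross-section is a single solid region. Net area = 528.00 mm².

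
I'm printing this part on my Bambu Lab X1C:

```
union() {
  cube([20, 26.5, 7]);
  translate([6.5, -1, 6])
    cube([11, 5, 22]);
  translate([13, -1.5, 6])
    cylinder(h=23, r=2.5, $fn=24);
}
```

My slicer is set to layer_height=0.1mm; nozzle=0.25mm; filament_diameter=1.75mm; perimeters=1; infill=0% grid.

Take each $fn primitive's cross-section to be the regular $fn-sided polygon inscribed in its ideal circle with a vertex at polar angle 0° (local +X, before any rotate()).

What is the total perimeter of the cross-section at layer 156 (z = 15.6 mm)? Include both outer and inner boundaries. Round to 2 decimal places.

At z = 15.6 mm: the cube is not intersected at this z (z outside [0, 7]); the 11×5 cube at (6.5, -1) contributes its full rectangle (perimeter 32.00 mm); the r=2.5 cylinder at (13, -1.5) gives a regular 24-gon of circumradius 2.5 (constant along its height) (perimeter = 2·24·2.500·sin(180°/24) = 15.66 mm); Taking the union: the regions partially overlap (shared area 7.24 mm²), so the edge portions inside another operand are dropped and the merged outline is re-measured after clipping — boundary = 35.97 mm. Overall, the cross-section is a single solid region. Total boundary length (outer) = 35.97 mm.

35.97 mm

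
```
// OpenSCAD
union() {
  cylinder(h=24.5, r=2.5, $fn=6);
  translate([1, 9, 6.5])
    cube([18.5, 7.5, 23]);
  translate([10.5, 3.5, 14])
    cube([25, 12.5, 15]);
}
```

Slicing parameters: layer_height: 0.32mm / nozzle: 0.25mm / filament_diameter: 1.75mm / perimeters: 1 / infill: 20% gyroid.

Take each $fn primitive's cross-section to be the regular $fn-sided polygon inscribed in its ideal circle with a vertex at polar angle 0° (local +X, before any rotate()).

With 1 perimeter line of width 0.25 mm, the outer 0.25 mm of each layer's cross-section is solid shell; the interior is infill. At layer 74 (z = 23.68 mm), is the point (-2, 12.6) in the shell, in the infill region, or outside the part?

outside

At z = 23.68 mm: the r=2.5 cylinder contributes a regular 6-gon of circumradius 2.5; the 18.5×7.5 cube at (1, 9) contributes its full rectangle; the 25×12.5 cube at (10.5, 3.5) contributes its full rectangle; Taking the union: the regions partially overlap (shared area 63.00 mm²), so overlapping operands fuse into one piece — 2 connected regions. Overall, the cross-section has 2 separate islands. The nearest boundary edge runs (1.00, 9.00)→(1.00, 16.50); distance from the point to it = 3.00 mm. The point is not inside any of the regions above, so it lies outside the cross-section (3.00 mm from the nearest boundary).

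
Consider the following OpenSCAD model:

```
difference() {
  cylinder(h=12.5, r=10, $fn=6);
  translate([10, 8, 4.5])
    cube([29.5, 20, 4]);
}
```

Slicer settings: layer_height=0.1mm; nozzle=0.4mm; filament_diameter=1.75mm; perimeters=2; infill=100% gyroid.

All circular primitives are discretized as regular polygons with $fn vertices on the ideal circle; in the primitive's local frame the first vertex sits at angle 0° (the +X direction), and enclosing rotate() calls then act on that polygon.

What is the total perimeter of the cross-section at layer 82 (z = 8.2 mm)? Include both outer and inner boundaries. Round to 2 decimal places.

60.00 mm

At z = 8.2 mm: the r=10 cylinder contributes a regular 6-gon of circumradius 10 (perimeter = 2·6·10.000·sin(180°/6) = 60.00 mm); the cube at (10, 8) (footprint 29.5×20) is included at this height (perimeter 99.00 mm); After the difference (first − rest): starting from the r=10 cylinder, the 29.5×20 cube at (10, 8) misses the remaining region (no effect) — boundary = 60.00 mm. Overall, the cross-section is a single solid region. Total boundary length (outer) = 60.00 mm.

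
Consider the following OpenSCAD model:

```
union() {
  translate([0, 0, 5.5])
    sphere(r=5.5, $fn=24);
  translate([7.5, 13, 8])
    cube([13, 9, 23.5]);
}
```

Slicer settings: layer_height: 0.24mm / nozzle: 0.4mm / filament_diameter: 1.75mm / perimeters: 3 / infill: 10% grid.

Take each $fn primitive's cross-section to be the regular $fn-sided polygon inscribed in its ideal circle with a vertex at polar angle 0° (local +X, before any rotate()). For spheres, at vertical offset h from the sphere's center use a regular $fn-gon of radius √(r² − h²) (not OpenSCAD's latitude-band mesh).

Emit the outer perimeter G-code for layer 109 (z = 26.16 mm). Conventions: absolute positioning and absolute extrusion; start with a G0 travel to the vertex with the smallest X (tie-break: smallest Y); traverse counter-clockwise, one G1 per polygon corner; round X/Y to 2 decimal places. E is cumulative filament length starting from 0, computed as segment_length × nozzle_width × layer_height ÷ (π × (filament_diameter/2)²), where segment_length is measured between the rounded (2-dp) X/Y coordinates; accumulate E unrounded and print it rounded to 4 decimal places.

At z = 26.16 mm: the sphere is not intersected at this z (|z−center|=20.660 > r=5.5); the 13×9 cube at (7.5, 13) contributes its full rectangle; Merging all regions: only the 13×9 cube at (7.5, 13) is present, so the union is just that shape — 1 connected region. The outline is a single polygon with 4 vertices. Extrusion per mm of travel: 0.4 × 0.24 / (π × 0.875²) = 0.039912. Accumulating E over each segment gives final E = 1.7561.

G0 X7.50 Y13.00 Z26.16
G1 X20.50 Y13.00 E0.5189
G1 X20.50 Y22.00 E0.8781
G1 X7.50 Y22.00 E1.3969
G1 X7.50 Y13.00 E1.7561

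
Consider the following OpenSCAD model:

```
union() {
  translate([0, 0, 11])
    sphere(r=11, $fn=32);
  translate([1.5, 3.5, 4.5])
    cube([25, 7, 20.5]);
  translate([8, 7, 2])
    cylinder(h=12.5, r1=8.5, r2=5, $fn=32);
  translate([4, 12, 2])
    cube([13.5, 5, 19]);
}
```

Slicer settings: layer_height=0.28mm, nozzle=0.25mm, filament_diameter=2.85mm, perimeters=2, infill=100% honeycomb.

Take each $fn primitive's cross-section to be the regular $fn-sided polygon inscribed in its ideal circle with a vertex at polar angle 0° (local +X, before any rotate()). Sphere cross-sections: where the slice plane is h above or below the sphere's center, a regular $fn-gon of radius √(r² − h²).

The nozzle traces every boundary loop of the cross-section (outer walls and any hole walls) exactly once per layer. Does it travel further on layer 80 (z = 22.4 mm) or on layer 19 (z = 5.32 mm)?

Layer 80 (z = 22.4): the sphere is absent (|z−center|=11.400 > r=11); the 25×7 cube at (1.5, 3.5) contributes its full rectangle (perimeter 64.00 mm); the cone at (8, 7) is not intersected at this z (z outside [2, 14.5]); the cube at (4, 12) does not reach this height (z outside [2, 21]); Combining (union): only the 25×7 cube at (1.5, 3.5) is present, so the union is just that shape — boundary = 64.00 mm. So its perimeter = 64.00 mm. Layer 19 (z = 5.32): the r=11 sphere contributes a regular 32-gon of circumradius √(11²−5.68²) = 9.420 (perimeter = 2·32·9.420·sin(180°/32) = 59.09 mm); the cube at (1.5, 3.5) is present — its section is the full 25×7 rectangle (perimeter 64.00 mm); the cone at (8, 7): at t=0.266 of its height the radius interpolates to r₁+(r₂−r₁)t = 7.570, giving a regular 32-gon of that circumradius (perimeter = 2·32·7.570·sin(180°/32) = 47.49 mm); the cube at (4, 12) (footprint 13.5×5) is included at this height (perimeter 37.00 mm); Taking the union: the regions partially overlap (shared area 172.33 mm²), so the edge portions inside another operand are dropped and the merged outline is re-measured after clipping — boundary = 115.27 mm. So its perimeter = 115.27 mm. Layer 19 is larger (115.27 vs 64.00 mm).

layer 19 (z = 5.32 mm)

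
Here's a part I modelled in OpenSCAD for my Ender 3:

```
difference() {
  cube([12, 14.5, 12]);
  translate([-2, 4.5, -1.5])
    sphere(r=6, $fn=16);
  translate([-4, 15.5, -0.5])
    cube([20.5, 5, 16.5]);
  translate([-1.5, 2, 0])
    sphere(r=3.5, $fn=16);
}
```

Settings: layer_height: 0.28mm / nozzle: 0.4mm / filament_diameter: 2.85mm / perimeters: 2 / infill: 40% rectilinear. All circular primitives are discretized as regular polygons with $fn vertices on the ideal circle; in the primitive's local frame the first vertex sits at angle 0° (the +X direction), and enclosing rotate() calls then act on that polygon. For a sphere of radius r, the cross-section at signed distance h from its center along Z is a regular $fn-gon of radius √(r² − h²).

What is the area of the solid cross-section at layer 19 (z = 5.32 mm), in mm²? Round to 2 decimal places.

At z = 5.32 mm: the cube (footprint 12×14.5) is included at this height (area 174.00 mm²); the sphere at (-2, 4.5) is absent (|z−center|=6.820 > r=6); the cube at (-4, 15.5) (footprint 20.5×5) is included at this height (area 102.50 mm²); the sphere at (-1.5, 2) is absent (|z−center|=5.320 > r=3.5); Subtracting the remaining from the first: starting from the 12×14.5 cube (174.00 mm²), the 20.5×5 cube at (-4, 15.5) misses the remaining region (no effect) — area = 174.00 mm². Overall, the cross-section is a single solid region. Net area = 174.00 mm².

174.00 mm²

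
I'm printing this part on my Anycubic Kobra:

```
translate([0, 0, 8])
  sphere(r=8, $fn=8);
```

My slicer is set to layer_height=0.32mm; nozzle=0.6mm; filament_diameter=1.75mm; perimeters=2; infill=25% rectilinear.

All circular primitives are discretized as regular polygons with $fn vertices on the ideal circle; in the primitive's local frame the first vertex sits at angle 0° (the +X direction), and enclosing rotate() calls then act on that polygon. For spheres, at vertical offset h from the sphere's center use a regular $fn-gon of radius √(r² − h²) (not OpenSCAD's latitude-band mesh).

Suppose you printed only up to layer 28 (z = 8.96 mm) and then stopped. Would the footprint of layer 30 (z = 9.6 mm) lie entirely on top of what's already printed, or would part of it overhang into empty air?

entirely on top

Compare the two slices. At z = 8.96: the r=8 sphere contributes a regular 8-gon of circumradius √(8²−0.96²) = 7.942 (area = (8/2)·7.942²·sin(360°/8) = 178.41 mm²). At z = 9.6: the sphere: section is a regular 8-gon, circumradius = √(r²−h²) = √(8²−1.6²) = 7.838 (area = (8/2)·7.838²·sin(360°/8) = 173.78 mm²). Checking containment: the cross-section at z = 9.6 is a subset of the cross-section at z = 8.96.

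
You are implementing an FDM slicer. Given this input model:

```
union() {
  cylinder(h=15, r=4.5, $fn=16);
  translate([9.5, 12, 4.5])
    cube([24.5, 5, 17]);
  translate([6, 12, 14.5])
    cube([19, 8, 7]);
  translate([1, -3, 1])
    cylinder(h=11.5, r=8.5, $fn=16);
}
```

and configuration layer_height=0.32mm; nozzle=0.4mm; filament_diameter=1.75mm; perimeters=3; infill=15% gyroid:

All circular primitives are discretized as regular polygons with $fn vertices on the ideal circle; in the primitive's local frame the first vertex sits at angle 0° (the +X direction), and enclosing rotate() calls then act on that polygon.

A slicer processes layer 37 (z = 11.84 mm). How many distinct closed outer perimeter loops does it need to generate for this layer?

2

At z = 11.84 mm: the r=4.5 cylinder contributes a regular 16-gon of circumradius 4.5; the 24.5×5 cube at (9.5, 12) contributes its full rectangle; the cube at (6, 12) does not reach this height (z outside [14.5, 21.5]); the r=8.5 cylinder at (1, -3) contributes a regular 16-gon of circumradius 8.5; Combining (union): the regions partially overlap (shared area 61.99 mm²), so overlapping operands fuse into one piece — 2 connected regions. The result has 2 disconnected regions.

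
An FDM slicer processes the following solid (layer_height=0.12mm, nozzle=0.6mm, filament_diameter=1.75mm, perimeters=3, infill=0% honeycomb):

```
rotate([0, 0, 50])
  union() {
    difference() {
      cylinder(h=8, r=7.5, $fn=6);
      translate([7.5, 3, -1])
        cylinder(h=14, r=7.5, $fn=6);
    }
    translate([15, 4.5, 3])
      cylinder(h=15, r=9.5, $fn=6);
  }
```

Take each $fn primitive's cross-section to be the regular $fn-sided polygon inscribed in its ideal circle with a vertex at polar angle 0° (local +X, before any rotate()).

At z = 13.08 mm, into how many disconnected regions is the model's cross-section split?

At z = 13.08 mm: the cylinder does not reach this height (z outside [0, 8]); the cylinder at (7.5, 3) is absent (z outside [-1, 13]); Subtracting the remaining from the first: the first operand is absent here, so nothing remains; the cylinder at (15, 4.5): section is a regular 6-gon, circumradius r=9.5; Combining (union): only the r=9.5 cylinder at (15, 4.5) is present, so the union is just that shape — 1 connected region; (rotated 50° about Z; rotation is an isometry so areas/perimeters/island counts are preserved). The result has 1 disconnected region.

1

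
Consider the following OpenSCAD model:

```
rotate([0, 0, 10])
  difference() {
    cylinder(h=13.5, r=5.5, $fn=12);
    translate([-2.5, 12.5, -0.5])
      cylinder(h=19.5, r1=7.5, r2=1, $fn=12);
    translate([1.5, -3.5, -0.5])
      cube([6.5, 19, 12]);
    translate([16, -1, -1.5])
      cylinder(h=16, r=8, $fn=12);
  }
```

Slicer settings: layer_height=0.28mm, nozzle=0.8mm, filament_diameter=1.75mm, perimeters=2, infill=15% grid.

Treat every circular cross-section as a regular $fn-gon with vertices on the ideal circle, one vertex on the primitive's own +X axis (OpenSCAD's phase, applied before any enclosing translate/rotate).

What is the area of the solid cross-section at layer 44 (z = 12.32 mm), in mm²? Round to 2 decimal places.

90.75 mm²

At z = 12.32 mm: the r=5.5 cylinder gives a regular 12-gon of circumradius 5.5 (constant along its height) (area = (12/2)·5.500²·sin(360°/12) = 90.75 mm²); the cone at (-2.5, 12.5) (r1=7.5→r2=1) has section circumradius 3.227 here — a regular 12-gon (area = (12/2)·3.227²·sin(360°/12) = 31.23 mm²); the cube at (1.5, -3.5) does not reach this height (z outside [-0.5, 11.5]); the cylinder at (16, -1): section is a regular 12-gon, circumradius r=8 (area = (12/2)·8.000²·sin(360°/12) = 192.00 mm²); After the difference (first − rest): starting from the r=5.5 cylinder (90.75 mm²), the cone at (-2.5, 12.5) misses the remaining region (no effect); the r=8 cylinder at (16, -1) misses the remaining region (no effect) — area = 90.75 mm²; (whole slice rotated 10° about Z — lengths, areas and connectivity unchanged). Overall, the cross-section is a single solid region. Net area = 90.75 mm².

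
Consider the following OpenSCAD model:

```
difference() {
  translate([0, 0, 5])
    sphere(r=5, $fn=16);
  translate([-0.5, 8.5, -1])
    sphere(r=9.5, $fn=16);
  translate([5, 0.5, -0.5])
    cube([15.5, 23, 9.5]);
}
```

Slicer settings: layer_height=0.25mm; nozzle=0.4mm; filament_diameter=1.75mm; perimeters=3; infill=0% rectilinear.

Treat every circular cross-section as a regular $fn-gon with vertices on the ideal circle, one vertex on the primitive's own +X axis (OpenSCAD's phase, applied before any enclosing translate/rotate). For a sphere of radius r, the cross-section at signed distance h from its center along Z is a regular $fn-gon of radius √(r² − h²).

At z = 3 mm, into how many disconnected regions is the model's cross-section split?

At z = 3 mm: the r=5 sphere slices to a regular 16-gon of circumradius 4.583 (√(r²−h²) with h=2 from center); the r=9.5 sphere at (-0.5, 8.5) slices to a regular 16-gon of circumradius 8.617 (√(r²−h²) with h=4 from center); the cube at (5, 0.5) (footprint 15.5×23) is included at this height; Taking the first minus the rest: starting from the r=5 sphere, the r=9.5 sphere at (-0.5, 8.5) partially overlaps it — only the 28.46 mm² overlap (of its 227.31 mm²) is removed, clipping the outline; the 15.5×23 cube at (5, 0.5) misses the remaining region (no effect) — 1 connected region. The result has 1 disconnected region.

1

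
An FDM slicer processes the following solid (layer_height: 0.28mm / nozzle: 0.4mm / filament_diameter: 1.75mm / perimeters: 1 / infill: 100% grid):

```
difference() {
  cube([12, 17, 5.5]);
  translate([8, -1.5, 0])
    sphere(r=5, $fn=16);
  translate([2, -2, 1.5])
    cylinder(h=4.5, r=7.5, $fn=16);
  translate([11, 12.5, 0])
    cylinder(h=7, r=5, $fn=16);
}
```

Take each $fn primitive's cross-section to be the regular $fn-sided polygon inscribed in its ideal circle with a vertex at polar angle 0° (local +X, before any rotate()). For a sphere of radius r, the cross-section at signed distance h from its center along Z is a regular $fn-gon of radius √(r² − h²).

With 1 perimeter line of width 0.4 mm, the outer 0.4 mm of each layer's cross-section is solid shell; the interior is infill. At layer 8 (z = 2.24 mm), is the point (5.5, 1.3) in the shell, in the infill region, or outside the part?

At z = 2.24 mm: the cube (footprint 12×17) is included at this height; the r=5 sphere at (8, -1.5) contributes a regular 16-gon of circumradius √(5²−2.24²) = 4.470; the cylinder at (2, -2): section is a regular 16-gon, circumradius r=7.5; the r=5 cylinder at (11, 12.5) gives a regular 16-gon of circumradius 5 (constant along its height); After the difference (first − rest): starting from the 12×17 cube, the r=5 sphere at (8, -1.5) partially overlaps it — only the 17.58 mm² overlap (of its 61.18 mm²) is removed, clipping the outline; the r=7.5 cylinder at (2, -2) partially overlaps it — only the 28.86 mm² overlap (of its 172.21 mm²) is removed, clipping the outline; the r=5 cylinder at (11, 12.5) partially overlaps it — only the 47.07 mm² overlap (of its 76.54 mm²) is removed, clipping the outline — 1 connected region. Overall, the cross-section is a single solid region. The nearest boundary edge runs (8.00, 2.97)→(7.58, 2.89); distance from the point to it = 2.62 mm. The point is not inside any of the regions above, so it lies outside the cross-section (2.62 mm from the nearest boundary).

outside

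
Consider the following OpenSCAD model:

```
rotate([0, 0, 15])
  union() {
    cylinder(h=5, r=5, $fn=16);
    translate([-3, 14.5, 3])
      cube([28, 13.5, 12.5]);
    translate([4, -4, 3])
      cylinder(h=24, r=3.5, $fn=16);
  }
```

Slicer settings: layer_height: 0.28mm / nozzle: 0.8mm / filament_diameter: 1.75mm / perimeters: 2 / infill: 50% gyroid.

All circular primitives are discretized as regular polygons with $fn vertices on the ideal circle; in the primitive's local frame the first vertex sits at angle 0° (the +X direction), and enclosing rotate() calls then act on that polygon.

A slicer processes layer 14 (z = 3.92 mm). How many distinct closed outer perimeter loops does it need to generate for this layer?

2

At z = 3.92 mm: the cylinder: section is a regular 16-gon, circumradius r=5; the cube at (-3, 14.5) is present — its section is the full 28×13.5 rectangle; the cylinder at (4, -4): section is a regular 16-gon, circumradius r=3.5; Combining (union): the regions partially overlap (shared area 11.40 mm²), so overlapping operands fuse into one piece — 2 connected regions; (whole slice rotated 15° about Z — lengths, areas and connectivity unchanged). The result has 2 disconnected regions.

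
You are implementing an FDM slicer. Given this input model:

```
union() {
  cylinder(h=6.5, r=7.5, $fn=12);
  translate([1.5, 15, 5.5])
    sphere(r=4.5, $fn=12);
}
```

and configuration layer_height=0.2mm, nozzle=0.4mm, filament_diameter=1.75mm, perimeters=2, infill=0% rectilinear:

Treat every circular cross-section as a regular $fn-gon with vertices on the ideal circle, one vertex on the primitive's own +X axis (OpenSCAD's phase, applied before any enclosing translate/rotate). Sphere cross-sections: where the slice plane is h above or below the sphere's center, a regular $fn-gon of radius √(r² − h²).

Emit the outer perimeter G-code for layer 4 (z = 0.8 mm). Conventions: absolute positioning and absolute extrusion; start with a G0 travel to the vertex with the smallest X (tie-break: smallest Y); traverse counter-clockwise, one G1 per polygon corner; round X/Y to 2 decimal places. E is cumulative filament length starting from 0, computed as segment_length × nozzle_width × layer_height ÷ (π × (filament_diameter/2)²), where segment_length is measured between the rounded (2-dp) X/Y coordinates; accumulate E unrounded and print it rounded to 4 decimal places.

G0 X-7.50 Y0.00 Z0.80
G1 X-6.50 Y-3.75 E0.1291
G1 X-3.75 Y-6.50 E0.2584
G1 X0.00 Y-7.50 E0.3875
G1 X3.75 Y-6.50 E0.5166
G1 X6.50 Y-3.75 E0.6460
G1 X7.50 Y0.00 E0.7750
G1 X6.50 Y3.75 E0.9041
G1 X3.75 Y6.50 E1.0335
G1 X0.00 Y7.50 E1.1626
G1 X-3.75 Y6.50 E1.2916
G1 X-6.50 Y3.75 E1.4210
G1 X-7.50 Y0.00 E1.5501

At z = 0.8 mm: the cylinder: section is a regular 12-gon, circumradius r=7.5; the sphere at (1.5, 15) is not intersected at this z (|z−center|=4.700 > r=4.5); Combining (union): only the r=7.5 cylinder is present, so the union is just that shape — 1 connected region. The outline is a single polygon with 12 vertices. Extrusion per mm of travel: 0.4 × 0.2 / (π × 0.875²) = 0.033260. Accumulating E over each segment gives final E = 1.5501.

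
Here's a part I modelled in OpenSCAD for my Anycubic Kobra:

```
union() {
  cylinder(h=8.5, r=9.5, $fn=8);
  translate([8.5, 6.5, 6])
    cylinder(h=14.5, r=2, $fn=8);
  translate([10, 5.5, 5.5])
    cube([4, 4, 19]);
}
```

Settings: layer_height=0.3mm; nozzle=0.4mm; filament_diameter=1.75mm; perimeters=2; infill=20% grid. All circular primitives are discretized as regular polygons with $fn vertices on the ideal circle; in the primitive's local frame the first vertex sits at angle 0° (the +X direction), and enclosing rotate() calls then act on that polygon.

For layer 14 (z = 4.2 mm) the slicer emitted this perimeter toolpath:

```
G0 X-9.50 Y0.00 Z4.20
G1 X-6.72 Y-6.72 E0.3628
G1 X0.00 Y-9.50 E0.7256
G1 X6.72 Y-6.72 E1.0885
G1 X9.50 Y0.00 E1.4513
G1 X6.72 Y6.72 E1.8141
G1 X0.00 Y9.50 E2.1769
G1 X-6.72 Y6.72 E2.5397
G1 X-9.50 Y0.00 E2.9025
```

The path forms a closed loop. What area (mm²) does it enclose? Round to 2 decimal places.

255.36 mm²

Apply the shoelace formula to the sequence of (X, Y) vertices; enclosed area = 255.36 mm².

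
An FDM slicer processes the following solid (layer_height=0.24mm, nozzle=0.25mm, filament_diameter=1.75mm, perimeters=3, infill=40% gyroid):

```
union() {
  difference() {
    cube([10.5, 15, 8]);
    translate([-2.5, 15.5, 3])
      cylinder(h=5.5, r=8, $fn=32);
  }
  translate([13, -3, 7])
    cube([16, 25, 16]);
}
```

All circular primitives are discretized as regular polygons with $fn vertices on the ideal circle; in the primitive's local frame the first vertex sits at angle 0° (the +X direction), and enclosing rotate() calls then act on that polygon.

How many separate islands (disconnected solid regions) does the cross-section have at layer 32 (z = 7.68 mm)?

At z = 7.68 mm: the cube is present — its section is the full 10.5×15 rectangle; the cylinder at (-2.5, 15.5): section is a regular 32-gon, circumradius r=8; Subtracting the remaining from the first: starting from the 10.5×15 cube, the r=8 cylinder at (-2.5, 15.5) partially overlaps it — only the 27.60 mm² overlap (of its 199.77 mm²) is removed, clipping the outline — 1 connected region; the 16×25 cube at (13, -3) contributes its full rectangle; Merging all regions: the 2 present regions are separate (no shared area or edge), so areas and boundary lengths simply add and each stays a separate island — 2 connected regions. Overall, the cross-section has 2 separate islands. Island count = 2.

2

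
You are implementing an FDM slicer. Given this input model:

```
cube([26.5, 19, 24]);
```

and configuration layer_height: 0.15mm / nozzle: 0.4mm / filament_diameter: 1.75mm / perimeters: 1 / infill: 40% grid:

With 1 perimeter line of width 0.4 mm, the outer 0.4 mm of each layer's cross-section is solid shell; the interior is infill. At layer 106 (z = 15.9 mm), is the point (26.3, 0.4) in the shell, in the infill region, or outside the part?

shell

At z = 15.9 mm: the cube (footprint 26.5×19) is included at this height. Overall, the cross-section is a single solid region. The nearest boundary edge runs (26.50, 0.00)→(26.50, 19.00); distance from the point to it = 0.20 mm. The point is inside the cross-section, 0.20 mm from the nearest boundary — within the 0.4 mm shell band (1 × 0.4).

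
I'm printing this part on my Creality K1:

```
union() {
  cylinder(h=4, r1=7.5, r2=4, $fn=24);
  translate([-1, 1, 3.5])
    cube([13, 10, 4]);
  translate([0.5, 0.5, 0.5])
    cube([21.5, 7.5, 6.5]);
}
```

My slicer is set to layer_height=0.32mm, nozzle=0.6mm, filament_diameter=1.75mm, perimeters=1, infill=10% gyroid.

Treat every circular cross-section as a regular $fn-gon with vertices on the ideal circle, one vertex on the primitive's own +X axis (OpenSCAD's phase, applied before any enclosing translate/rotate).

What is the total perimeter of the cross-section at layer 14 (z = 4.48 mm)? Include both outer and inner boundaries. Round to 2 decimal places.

At z = 4.48 mm: the cone does not reach this height (z outside [0, 4]); the cube at (-1, 1) is present — its section is the full 13×10 rectangle (perimeter 46.00 mm); the cube at (0.5, 0.5) is present — its section is the full 21.5×7.5 rectangle (perimeter 58.00 mm); Merging all regions: the regions partially overlap (shared area 80.50 mm²), so the edge portions inside another operand are dropped and the merged outline is re-measured after clipping — boundary = 67.00 mm. Overall, the cross-section is a single solid region. Total boundary length (outer) = 67.00 mm.

67.00 mm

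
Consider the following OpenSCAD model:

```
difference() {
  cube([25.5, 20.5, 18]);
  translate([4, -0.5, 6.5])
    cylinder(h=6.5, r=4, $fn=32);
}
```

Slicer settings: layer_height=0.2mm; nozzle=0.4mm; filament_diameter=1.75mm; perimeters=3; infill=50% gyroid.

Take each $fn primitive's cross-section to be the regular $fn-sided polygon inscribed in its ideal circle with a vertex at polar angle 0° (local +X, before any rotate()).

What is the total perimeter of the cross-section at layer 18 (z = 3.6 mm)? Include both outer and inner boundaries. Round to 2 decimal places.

92.00 mm

At z = 3.6 mm: the 25.5×20.5 cube contributes its full rectangle (perimeter 92.00 mm); the cylinder at (4, -0.5) is not intersected at this z (z outside [6.5, 13]); Taking the first minus the rest: none of the subtracted shapes is present at this height, so the 25.5×20.5 cube is unchanged — boundary = 92.00 mm. Overall, the cross-section is a single solid region. Total boundary length (outer) = 92.00 mm.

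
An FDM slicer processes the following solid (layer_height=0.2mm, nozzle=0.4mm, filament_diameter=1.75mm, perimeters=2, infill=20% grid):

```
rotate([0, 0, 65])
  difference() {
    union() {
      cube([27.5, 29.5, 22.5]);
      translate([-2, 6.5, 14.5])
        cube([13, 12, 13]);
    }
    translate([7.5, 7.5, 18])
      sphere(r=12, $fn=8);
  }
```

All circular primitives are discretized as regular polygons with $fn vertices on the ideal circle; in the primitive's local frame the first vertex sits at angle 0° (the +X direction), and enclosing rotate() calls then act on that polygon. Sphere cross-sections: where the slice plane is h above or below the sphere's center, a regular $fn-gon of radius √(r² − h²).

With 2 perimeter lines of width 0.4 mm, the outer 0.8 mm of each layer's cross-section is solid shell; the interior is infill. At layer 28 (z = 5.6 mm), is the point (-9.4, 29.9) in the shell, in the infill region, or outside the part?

At z = 5.6 mm: the cube (footprint 27.5×29.5) is included at this height; the cube at (-2, 6.5) is absent (z outside [14.5, 27.5]); Taking the union: only the 27.5×29.5 cube is present, so the union is just that shape — 1 connected region; the sphere at (7.5, 7.5) is absent (|z−center|=12.400 > r=12); Subtracting the remaining from the first: none of the subtracted shapes is present at this height, so that combined region is unchanged — 1 connected region; (whole slice rotated 65° about Z — lengths, areas and connectivity unchanged). Overall, the cross-section is a single solid region. Undo the 65° rotation: the query point maps to (23.126, 21.156) in the un-rotated model frame. The nearest boundary edge runs (27.50, 0.00)→(27.50, 29.50); distance from the point to it = 4.37 mm. The point is inside the cross-section and 4.37 mm from the nearest boundary — more than the 0.8 mm shell width (2 × 0.4), so it's in the infill interior.

infill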